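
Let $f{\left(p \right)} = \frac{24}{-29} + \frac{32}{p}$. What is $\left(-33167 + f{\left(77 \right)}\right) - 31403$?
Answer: $- \frac{144185730}{2233} \approx -64570.0$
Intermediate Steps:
$f{\left(p \right)} = - \frac{24}{29} + \frac{32}{p}$ ($f{\left(p \right)} = 24 \left(- \frac{1}{29}\right) + \frac{32}{p} = - \frac{24}{29} + \frac{32}{p}$)
$\left(-33167 + f{\left(77 \right)}\right) - 31403 = \left(-33167 - \left(\frac{24}{29} - \frac{32}{77}\right)\right) - 31403 = \left(-33167 + \left(- \frac{24}{29} + 32 \cdot \frac{1}{77}\right)\right) - 31403 = \left(-33167 + \left(- \frac{24}{29} + \frac{32}{77}\right)\right) - 31403 = \left(-33167 - \frac{920}{2233}\right) - 31403 = - \frac{74062831}{2233} - 31403 = - \frac{144185730}{2233}$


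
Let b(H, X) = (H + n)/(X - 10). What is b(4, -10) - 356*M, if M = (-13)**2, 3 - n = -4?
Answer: -1203291/20 ≈ -60165.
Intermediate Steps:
n = 7 (n = 3 - 1*(-4) = 3 + 4 = 7)
b(H, X) = (7 + H)/(-10 + X) (b(H, X) = (H + 7)/(X - 10) = (7 + H)/(-10 + X))
M = 169
b(4, -10) - 356*M = (7 + 4)/(-10 - 10) - 356*169 = 11/(-20) - 60164 = -1/20*11 - 60164 = -11/20 - 60164 = -1203291/20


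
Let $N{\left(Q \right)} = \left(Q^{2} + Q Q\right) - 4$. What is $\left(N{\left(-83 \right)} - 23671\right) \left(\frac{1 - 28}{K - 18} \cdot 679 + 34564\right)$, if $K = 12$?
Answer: $- \frac{744640383}{2} \approx -3.7232 \cdot 10^{8}$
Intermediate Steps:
$N{\left(Q \right)} = -4 + 2 Q^{2}$ ($N{\left(Q \right)} = \left(Q^{2} + Q^{2}\right) - 4 = 2 Q^{2} - 4 = -4 + 2 Q^{2}$)
$\left(N{\left(-83 \right)} - 23671\right) \left(\frac{1 - 28}{K - 18} \cdot 679 + 34564\right) = \left(\left(-4 + 2 \left(-83\right)^{2}\right) - 23671\right) \left(\frac{1 - 28}{12 - 18} \cdot 679 + 34564\right) = \left(\left(-4 + 2 \cdot 6889\right) - 23671\right) \left(- \frac{27}{-6} \cdot 679 + 34564\right) = \left(\left(-4 + 13778\right) - 23671\right) \left(\left(-27\right) \left(- \frac{1}{6}\right) 679 + 34564\right) = \left(13774 - 23671\right) \left(\frac{9}{2} \cdot 679 + 34564\right) = - 9897 \left(\frac{6111}{2} + 34564\right) = \left(-9897\right) \frac{75239}{2} = - \frac{744640383}{2}$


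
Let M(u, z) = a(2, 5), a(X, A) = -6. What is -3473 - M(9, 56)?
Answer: -3467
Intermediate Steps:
M(u, z) = -6
-3473 - M(9, 56) = -3473 - 1*(-6) = -3473 + 6 = -3467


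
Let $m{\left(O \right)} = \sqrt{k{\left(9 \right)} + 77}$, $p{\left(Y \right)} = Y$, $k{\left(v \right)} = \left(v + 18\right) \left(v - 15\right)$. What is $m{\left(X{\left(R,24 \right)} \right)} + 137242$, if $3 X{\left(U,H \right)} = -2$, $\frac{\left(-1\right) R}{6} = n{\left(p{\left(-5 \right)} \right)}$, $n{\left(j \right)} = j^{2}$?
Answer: $137242 + i \sqrt{85} \approx 1.3724 \cdot 10^{5} + 9.2195 i$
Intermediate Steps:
$k{\left(v \right)} = \left(-15 + v\right) \left(18 + v\right)$ ($k{\left(v \right)} = \left(18 + v\right) \left(-15 + v\right) = \left(-15 + v\right) \left(18 + v\right)$)
$R = -150$ ($R = - 6 \left(-5\right)^{2} = \left(-6\right) 25 = -150$)
$X{\left(U,H \right)} = - \frac{2}{3}$ ($X{\left(U,H \right)} = \frac{1}{3} \left(-2\right) = - \frac{2}{3}$)
$m{\left(O \right)} = i \sqrt{85}$ ($m{\left(O \right)} = \sqrt{\left(-270 + 9^{2} + 3 \cdot 9\right) + 77} = \sqrt{\left(-270 + 81 + 27\right) + 77} = \sqrt{-162 + 77} = \sqrt{-85} = i \sqrt{85}$)
$m{\left(X{\left(R,24 \right)} \right)} + 137242 = i \sqrt{85} + 137242 = 137242 + i \sqrt{85}$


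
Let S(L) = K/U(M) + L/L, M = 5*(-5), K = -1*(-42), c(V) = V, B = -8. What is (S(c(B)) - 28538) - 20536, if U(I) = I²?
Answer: -30670583/625 ≈ -49073.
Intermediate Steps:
K = 42
M = -25
S(L) = 667/625 (S(L) = 42/((-25)²) + L/L = 42/625 + 1 = 667/625)
(S(c(B)) - 28538) - 20536 = (667/625 - 28538) - 20536 = -17835583/625 - 20536 = -30670583/625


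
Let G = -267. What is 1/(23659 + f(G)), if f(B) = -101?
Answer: 1/23558 ≈ 4.2448e-5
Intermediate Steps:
1/(23659 + f(G)) = 1/(23659 - 101) = 1/23558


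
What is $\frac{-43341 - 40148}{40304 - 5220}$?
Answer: $- \frac{11927}{5012} \approx -2.3797$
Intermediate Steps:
$\frac{-43341 - 40148}{40304 - 5220} = - \frac{83489}{40304 - 5220} = - \frac{83489}{35084} = \left(-83489\right) \frac{1}{35084} = - \frac{11927}{5012}$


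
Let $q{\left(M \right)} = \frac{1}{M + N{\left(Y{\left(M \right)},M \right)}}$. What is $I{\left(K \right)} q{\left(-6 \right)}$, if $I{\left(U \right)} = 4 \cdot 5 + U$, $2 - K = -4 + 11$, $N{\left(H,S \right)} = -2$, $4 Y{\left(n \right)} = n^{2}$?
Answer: $- \frac{15}{8} \approx -1.875$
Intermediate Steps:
$Y{\left(n \right)} = \frac{n^{2}}{4}$
$q{\left(M \right)} = \frac{1}{-2 + M}$ ($q{\left(M \right)} = \frac{1}{M - 2} = \frac{1}{-2 + M}$)
$K = -5$ ($K = 2 - \left(-4 + 11\right) = 2 - 7 = -5$)
$I{\left(U \right)} = 20 + U$
$I{\left(K \right)} q{\left(-6 \right)} = \frac{20 - 5}{-2 - 6} = \frac{15}{-8} = 15 \left(- \frac{1}{8}\right) = - \frac{15}{8}$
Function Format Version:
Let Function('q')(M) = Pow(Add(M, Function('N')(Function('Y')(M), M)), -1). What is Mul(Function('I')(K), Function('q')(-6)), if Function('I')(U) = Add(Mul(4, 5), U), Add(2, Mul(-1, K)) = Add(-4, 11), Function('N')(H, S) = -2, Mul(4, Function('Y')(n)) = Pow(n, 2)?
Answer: Rational(-15, 8) ≈ -1.8750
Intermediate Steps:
Function('Y')(n) = Mul(Rational(1, 4), Pow(n, 2))
Function('q')(M) = Pow(Add(-2, M), -1) (Function('q')(M) = Pow(Add(M, -2), -1) = Pow(Add(-2, M), -1))
K = -5 (K = Add(2, Mul(-1, Add(-4, 11))) = Add(2, Mul(-1, 7)) = Add(2, -7) = -5)
Function('I')(U) = Add(20, U)
Mul(Function('I')(K), Function('q')(-6)) = Mul(Add(20, -5), Pow(Add(-2, -6), -1)) = Mul(15, Pow(-8, -1)) = Mul(15, Rational(-1, 8)) = Rational(-15, 8)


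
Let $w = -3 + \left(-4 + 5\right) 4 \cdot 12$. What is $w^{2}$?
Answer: $2025$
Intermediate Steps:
$w = 45$ ($w = -3 + 1 \cdot 4 \cdot 12 = -3 + 4 \cdot 12 = -3 + 48 = 45$)
$w^{2} = 45^{2} = 2025$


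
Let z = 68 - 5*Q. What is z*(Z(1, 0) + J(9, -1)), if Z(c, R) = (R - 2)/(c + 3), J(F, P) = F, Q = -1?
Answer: 1241/2 ≈ 620.50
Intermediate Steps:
Z(c, R) = (-2 + R)/(3 + c)
z = 73 (z = 68 - 5*(-1) = 68 + 5 = 73)
z*(Z(1, 0) + J(9, -1)) = 73*((-2 + 0)/(3 + 1) + 9) = 73*(-2/4 + 9) = 73*((¼)*(-2) + 9) = 73*(-½ + 9) = 73*(17/2) = 1241/2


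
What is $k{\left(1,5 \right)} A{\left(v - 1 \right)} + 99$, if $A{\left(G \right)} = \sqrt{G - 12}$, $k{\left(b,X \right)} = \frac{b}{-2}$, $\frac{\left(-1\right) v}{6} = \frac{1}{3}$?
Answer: $99 - \frac{i \sqrt{15}}{2} \approx 99.0 - 1.9365 i$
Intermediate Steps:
$v = -2$ ($v = - \frac{6}{3} = \left(-6\right) \frac{1}{3} = -2$)
$k{\left(b,X \right)} = - \frac{b}{2}$ ($k{\left(b,X \right)} = b \left(- \frac{1}{2}\right) = - \frac{b}{2}$)
$A{\left(G \right)} = \sqrt{-12 + G}$ ($A{\left(G \right)} = \sqrt{G - 12} = \sqrt{-12 + G}$)
$k{\left(1,5 \right)} A{\left(v - 1 \right)} + 99 = \left(- \frac{1}{2}\right) 1 \sqrt{-12 - 3} + 99 = - \frac{\sqrt{-12 - 3}}{2} + 99 = - \frac{\sqrt{-15}}{2} + 99 = - \frac{i \sqrt{15}}{2} + 99 = 99 - \frac{i \sqrt{15}}{2}$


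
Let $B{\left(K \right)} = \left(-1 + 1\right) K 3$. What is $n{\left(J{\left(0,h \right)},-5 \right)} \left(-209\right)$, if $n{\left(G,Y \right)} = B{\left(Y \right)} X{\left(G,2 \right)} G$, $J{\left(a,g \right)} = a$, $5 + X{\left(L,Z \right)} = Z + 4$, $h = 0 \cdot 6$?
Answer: $0$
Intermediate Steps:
$h = 0$
$X{\left(L,Z \right)} = -1 + Z$ ($X{\left(L,Z \right)} = -5 + \left(Z + 4\right) = -5 + \left(4 + Z\right) = -1 + Z$)
$B{\left(K \right)} = 0$ ($B{\left(K \right)} = 0 K 3 = 0 \cdot 3 = 0$)
$n{\left(G,Y \right)} = 0$ ($n{\left(G,Y \right)} = 0 \left(-1 + 2\right) G = 0 \cdot 1 G = 0 G = 0$)
$n{\left(J{\left(0,h \right)},-5 \right)} \left(-209\right) = 0 \left(-209\right) = 0$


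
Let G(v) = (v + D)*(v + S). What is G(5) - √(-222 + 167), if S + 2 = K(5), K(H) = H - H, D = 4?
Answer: 27 - I*√55 ≈ 27.0 - 7.4162*I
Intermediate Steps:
K(H) = 0
S = -2 (S = -2 + 0 = -2)
G(v) = (-2 + v)*(4 + v) (G(v) = (v + 4)*(v - 2) = (4 + v)*(-2 + v) = (-2 + v)*(4 + v))
G(5) - √(-222 + 167) = (-8 + 5² + 2*5) - √(-222 + 167) = (-8 + 25 + 10) - √(-55) = 27 - I*√55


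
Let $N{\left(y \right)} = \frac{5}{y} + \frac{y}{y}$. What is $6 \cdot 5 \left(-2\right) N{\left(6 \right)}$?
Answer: $-110$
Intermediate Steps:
$N{\left(y \right)} = 1 + \frac{5}{y}$ ($N{\left(y \right)} = \frac{5}{y} + 1 = 1 + \frac{5}{y}$)
$6 \cdot 5 \left(-2\right) N{\left(6 \right)} = 6 \cdot 5 \left(-2\right) \frac{5 + 6}{6} = 30 \left(-2\right) \frac{1}{6} \cdot 11 = \left(-60\right) \frac{11}{6} = -110$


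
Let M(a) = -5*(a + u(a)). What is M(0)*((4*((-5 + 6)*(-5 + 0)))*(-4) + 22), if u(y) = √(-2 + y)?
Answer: -510*I*√2 ≈ -721.25*I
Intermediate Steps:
M(a) = -5*a - 5*√(-2 + a) (M(a) = -5*(a + √(-2 + a)) = -5*a - 5*√(-2 + a))
M(0)*((4*((-5 + 6)*(-5 + 0)))*(-4) + 22) = (-5*0 - 5*√(-2 + 0))*((4*((-5 + 6)*(-5 + 0)))*(-4) + 22) = (0 - 5*I*√2)*((4*(1*(-5)))*(-4) + 22) = (0 - 5*I*√2)*((4*(-5))*(-4) + 22) = (0 - 5*I*√2)*(-20*(-4) + 22) = (-5*I*√2)*(80 + 22) = -5*I*√2*102 = -510*I*√2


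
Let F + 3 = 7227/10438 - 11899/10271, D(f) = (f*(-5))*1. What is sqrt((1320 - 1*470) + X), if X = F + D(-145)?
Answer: sqrt(18062746578485095678)/107208698 ≈ 39.643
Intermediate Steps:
D(f) = -5*f (D(f) = -5*f*1 = -5*f)
F = -371599339/107208698 (F = -3 + (7227/10438 - 11899/10271) = -3 - 49973245/107208698 = -371599339/107208698 ≈ -3.4661)
X = 77354706711/107208698 (X = -371599339/107208698 - 5*(-145) = -371599339/107208698 + 725 = 77354706711/107208698 ≈ 721.53)
sqrt((1320 - 1*470) + X) = sqrt((1320 - 1*470) + 77354706711/107208698) = sqrt((1320 - 470) + 77354706711/107208698) = sqrt(850 + 77354706711/107208698) = sqrt(168482100011/107208698) = sqrt(18062746578485095678)/107208698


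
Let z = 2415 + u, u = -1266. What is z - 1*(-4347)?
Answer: 5496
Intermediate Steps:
z = 1149 (z = 2415 - 1266 = 1149)
z - 1*(-4347) = 1149 - 1*(-4347) = 1149 + 4347 = 5496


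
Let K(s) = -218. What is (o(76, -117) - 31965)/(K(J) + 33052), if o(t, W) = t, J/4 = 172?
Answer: -31889/32834 ≈ -0.97122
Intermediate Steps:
J = 688 (J = 4*172 = 688)
(o(76, -117) - 31965)/(K(J) + 33052) = (76 - 31965)/(-218 + 33052) = -31889/32834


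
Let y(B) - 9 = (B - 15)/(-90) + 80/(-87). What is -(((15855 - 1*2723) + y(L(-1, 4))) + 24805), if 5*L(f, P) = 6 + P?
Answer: -99037037/2610 ≈ -37945.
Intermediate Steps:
L(f, P) = 6/5 + P/5 (L(f, P) = (6 + P)/5 = 6/5 + P/5)
y(B) = 1435/174 - B/90 (y(B) = 9 + ((B - 15)/(-90) + 80/(-87)) = 9 + ((-15 + B)*(-1/90) + 80*(-1/87)) = 9 + ((⅙ - B/90) - 80/87) = 9 + (-131/174 - B/90) = 1435/174 - B/90)
-(((15855 - 1*2723) + y(L(-1, 4))) + 24805) = -(((15855 - 1*2723) + (1435/174 - (6/5 + (⅕)*4)/90)) + 24805) = -(((15855 - 2723) + (1435/174 - (6/5 + ⅘)/90)) + 24805) = -((13132 + (1435/174 - 1/90*2)) + 24805) = -((13132 + (1435/174 - 1/45)) + 24805) = -((13132 + 21467/2610) + 24805) = -(34295987/2610 + 24805) = -1*99037037/2610 = -99037037/2610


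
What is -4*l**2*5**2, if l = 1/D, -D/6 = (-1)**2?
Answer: -25/9 ≈ -2.7778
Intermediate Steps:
D = -6 (D = -6*(-1)**2 = -6*1 = -6)
l = -1/6 (l = 1/(-6) = -1/6 ≈ -0.16667)
-4*l**2*5**2 = -4*(-1/6)**2*5**2 = -4*1/36*25 = -1/9*25 = -25/9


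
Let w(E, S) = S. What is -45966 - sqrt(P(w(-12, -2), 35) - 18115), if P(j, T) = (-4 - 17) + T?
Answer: -45966 - I*sqrt(18101) ≈ -45966.0 - 134.54*I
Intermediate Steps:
P(j, T) = -21 + T
-45966 - sqrt(P(w(-12, -2), 35) - 18115) = -45966 - sqrt((-21 + 35) - 18115) = -45966 - sqrt(14 - 18115) = -45966 - sqrt(-18101) = -45966 - I*sqrt(18101)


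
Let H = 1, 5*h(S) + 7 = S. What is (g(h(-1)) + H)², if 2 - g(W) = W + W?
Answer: 961/25 ≈ 38.440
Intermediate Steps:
h(S) = -7/5 + S/5
g(W) = 2 - 2*W (g(W) = 2 - (W + W) = 2 - 2*W)
(g(h(-1)) + H)² = ((2 - 2*(-7/5 + (⅕)*(-1))) + 1)² = ((2 - 2*(-7/5 - ⅕)) + 1)² = ((2 - 2*(-8/5)) + 1)² = ((2 + 16/5) + 1)² = (26/5 + 1)² = (31/5)² = 961/25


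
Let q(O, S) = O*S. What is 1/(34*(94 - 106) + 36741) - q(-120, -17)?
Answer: -74119319/36333 ≈ -2040.0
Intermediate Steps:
1/(34*(94 - 106) + 36741) - q(-120, -17) = 1/(34*(94 - 106) + 36741) - (-120)*(-17) = 1/(34*(-12) + 36741) - 1*2040 = 1/(-408 + 36741) - 2040 = 1/36333 - 2040 = -74119319/36333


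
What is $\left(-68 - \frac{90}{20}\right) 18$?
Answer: $-1305$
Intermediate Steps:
$\left(-68 - \frac{90}{20}\right) 18 = \left(-68 - \frac{9}{2}\right) 18 = \left(- \frac{145}{2}\right) 18 = -1305$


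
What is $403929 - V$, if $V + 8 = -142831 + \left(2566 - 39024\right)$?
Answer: $583226$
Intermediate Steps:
$V = -179297$ ($V = -8 + \left(-142831 + \left(2566 - 39024\right)\right) = -8 - 179289 = -179297$)
$403929 - V = 403929 - -179297 = 403929 + 179297 = 583226$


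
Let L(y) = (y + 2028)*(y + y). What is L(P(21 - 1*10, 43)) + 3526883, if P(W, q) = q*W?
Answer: 5892829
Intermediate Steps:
P(W, q) = W*q
L(y) = 2*y*(2028 + y) (L(y) = (2028 + y)*(2*y) = 2*y*(2028 + y))
L(P(21 - 1*10, 43)) + 3526883 = 2*((21 - 1*10)*43)*(2028 + (21 - 1*10)*43) + 3526883 = 2*((21 - 10)*43)*(2028 + (21 - 10)*43) + 3526883 = 2*(11*43)*(2028 + 11*43) + 3526883 = 2*473*(2028 + 473) + 3526883 = 2*473*2501 + 3526883 = 2365946 + 3526883 = 5892829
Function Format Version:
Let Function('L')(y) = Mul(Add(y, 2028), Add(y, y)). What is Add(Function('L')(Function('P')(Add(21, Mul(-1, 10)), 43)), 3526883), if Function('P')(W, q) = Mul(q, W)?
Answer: 5892829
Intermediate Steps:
Function('P')(W, q) = Mul(W, q)
Function('L')(y) = Mul(2, y, Add(2028, y)) (Function('L')(y) = Mul(Add(2028, y), Mul(2, y)) = Mul(2, y, Add(2028, y)))
Add(Function('L')(Function('P')(Add(21, Mul(-1, 10)), 43)), 3526883) = Add(Mul(2, Mul(Add(21, Mul(-1, 10)), 43), Add(2028, Mul(Add(21, Mul(-1, 10)), 43))), 3526883) = Add(Mul(2, Mul(Add(21, -10), 43), Add(2028, Mul(Add(21, -10), 43))), 3526883) = Add(Mul(2, Mul(11, 43), Add(2028, Mul(11, 43))), 3526883) = Add(Mul(2, 473, Add(2028, 473)), 3526883) = Add(Mul(2, 473, 2501), 3526883) = Add(2365946, 3526883) = 5892829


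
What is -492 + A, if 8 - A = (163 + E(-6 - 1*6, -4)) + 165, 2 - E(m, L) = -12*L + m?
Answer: -778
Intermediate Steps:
E(m, L) = 2 - m + 12*L (E(m, L) = 2 - (-12*L + m) = 2 - (m - 12*L) = 2 + (-m + 12*L) = 2 - m + 12*L)
A = -286 (A = 8 - ((163 + (2 - (-6 - 1*6) + 12*(-4))) + 165) = 8 - ((163 + (2 - (-6 - 6) - 48)) + 165) = 8 - ((163 + (2 - 1*(-12) - 48)) + 165) = 8 - ((163 + (2 + 12 - 48)) + 165) = 8 - ((163 - 34) + 165) = 8 - (129 + 165) = 8 - 1*294 = 8 - 294 = -286)
-492 + A = -492 - 286 = -778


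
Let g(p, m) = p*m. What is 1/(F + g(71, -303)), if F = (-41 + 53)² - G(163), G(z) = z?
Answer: -1/21532 ≈ -4.6442e-5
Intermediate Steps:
g(p, m) = m*p
F = -19 (F = (-41 + 53)² - 1*163 = 12² - 163 = 144 - 163 = -19)
1/(F + g(71, -303)) = 1/(-19 - 303*71) = 1/(-19 - 21513) = 1/(-21532) = -1/21532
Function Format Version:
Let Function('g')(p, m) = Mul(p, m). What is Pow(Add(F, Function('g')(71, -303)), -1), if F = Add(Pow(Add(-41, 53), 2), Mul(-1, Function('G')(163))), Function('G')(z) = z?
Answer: Rational(-1, 21532) ≈ -4.6442e-5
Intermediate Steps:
Function('g')(p, m) = Mul(m, p)
F = -19 (F = Add(Pow(Add(-41, 53), 2), Mul(-1, 163)) = Add(Pow(12, 2), -163) = Add(144, -163) = -19)
Pow(Add(F, Function('g')(71, -303)), -1) = Pow(Add(-19, Mul(-303, 71)), -1) = Pow(Add(-19, -21513), -1) = Pow(-21532, -1) = Rational(-1, 21532)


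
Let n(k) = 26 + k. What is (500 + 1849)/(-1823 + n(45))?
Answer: -783/584 ≈ -1.3408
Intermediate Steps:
(500 + 1849)/(-1823 + n(45)) = (500 + 1849)/(-1823 + (26 + 45)) = 2349/(-1823 + 71) = 2349/(-1752) = 2349*(-1/1752) = -783/584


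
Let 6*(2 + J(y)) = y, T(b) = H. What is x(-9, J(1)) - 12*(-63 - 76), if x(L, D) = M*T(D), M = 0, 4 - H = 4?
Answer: 1668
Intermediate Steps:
H = 0 (H = 4 - 1*4 = 4 - 4 = 0)
T(b) = 0
J(y) = -2 + y/6
x(L, D) = 0 (x(L, D) = 0*0 = 0)
x(-9, J(1)) - 12*(-63 - 76) = 0 - 12*(-63 - 76) = 0 - 12*(-139) = 0 + 1668 = 1668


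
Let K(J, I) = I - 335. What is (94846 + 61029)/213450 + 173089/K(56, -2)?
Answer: -1475732687/2877306 ≈ -512.89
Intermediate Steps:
K(J, I) = -335 + I
(94846 + 61029)/213450 + 173089/K(56, -2) = (94846 + 61029)/213450 + 173089/(-335 - 2) = 155875*(1/213450) + 173089/(-337) = 6235/8538 + 173089*(-1/337) = 6235/8538 - 173089/337 = -1475732687/2877306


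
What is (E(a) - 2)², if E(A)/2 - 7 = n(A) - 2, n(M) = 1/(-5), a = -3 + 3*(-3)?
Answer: 1444/25 ≈ 57.760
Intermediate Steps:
a = -12 (a = -3 - 9 = -12)
n(M) = -⅕
E(A) = 48/5 (E(A) = 14 + 2*(-⅕ - 2) = 14 + 2*(-11/5) = 14 - 22/5 = 48/5)
(E(a) - 2)² = (48/5 - 2)² = (38/5)² = 1444/25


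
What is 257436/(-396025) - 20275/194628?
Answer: -8304808669/11011079100 ≈ -0.75422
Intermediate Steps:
257436/(-396025) - 20275/194628 = 257436*(-1/396025) - 20275*1/194628 = -257436/396025 - 20275/194628 = -8304808669/11011079100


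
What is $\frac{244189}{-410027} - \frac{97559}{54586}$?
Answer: $- \frac{1088390303}{456770078} \approx -2.3828$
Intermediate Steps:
$\frac{244189}{-410027} - \frac{97559}{54586} = 244189 \left(- \frac{1}{410027}\right) - \frac{1991}{1114} = - \frac{244189}{410027} - \frac{1991}{1114} = - \frac{1088390303}{456770078}$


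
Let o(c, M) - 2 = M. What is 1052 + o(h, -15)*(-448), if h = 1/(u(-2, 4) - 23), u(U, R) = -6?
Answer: 6876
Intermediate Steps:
h = -1/29 (h = 1/(-6 - 23) = 1/(-29) = -1/29 ≈ -0.034483)
o(c, M) = 2 + M
1052 + o(h, -15)*(-448) = 1052 + (2 - 15)*(-448) = 1052 - 13*(-448) = 1052 + 5824 = 6876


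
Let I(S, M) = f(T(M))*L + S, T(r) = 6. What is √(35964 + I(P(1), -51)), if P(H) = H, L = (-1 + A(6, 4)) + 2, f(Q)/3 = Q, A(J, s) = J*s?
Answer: √36415 ≈ 190.83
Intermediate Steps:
f(Q) = 3*Q
L = 25 (L = (-1 + 6*4) + 2 = (-1 + 24) + 2 = 23 + 2 = 25)
I(S, M) = 450 + S (I(S, M) = (3*6)*25 + S = 18*25 + S = 450 + S)
√(35964 + I(P(1), -51)) = √(35964 + (450 + 1)) = √(35964 + 451) = √36415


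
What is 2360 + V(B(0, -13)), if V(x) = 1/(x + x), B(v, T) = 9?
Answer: 42481/18 ≈ 2360.1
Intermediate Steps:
V(x) = 1/(2*x)
2360 + V(B(0, -13)) = 2360 + (½)/9 = 2360 + (½)*(⅑) = 2360 + 1/18 = 42481/18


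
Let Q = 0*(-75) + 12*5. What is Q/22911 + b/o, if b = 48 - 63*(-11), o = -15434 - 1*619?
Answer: -1779319/40865587 ≈ -0.043541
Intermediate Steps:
o = -16053 (o = -15434 - 619 = -16053)
Q = 60 (Q = 0 + 60 = 60)
b = 741 (b = 48 + 693 = 741)
Q/22911 + b/o = 60/22911 + 741/(-16053) = 60*(1/22911) + 741*(-1/16053) = 20/7637 - 247/5351 = -1779319/40865587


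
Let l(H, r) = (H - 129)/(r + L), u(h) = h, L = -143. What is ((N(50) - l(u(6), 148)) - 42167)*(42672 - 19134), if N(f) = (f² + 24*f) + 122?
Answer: -4509927876/5 ≈ -9.0199e+8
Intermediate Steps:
N(f) = 122 + f² + 24*f
l(H, r) = (-129 + H)/(-143 + r) (l(H, r) = (H - 129)/(r - 143) = (-129 + H)/(-143 + r))
((N(50) - l(u(6), 148)) - 42167)*(42672 - 19134) = (((122 + 50² + 24*50) - (-129 + 6)/(-143 + 148)) - 42167)*(42672 - 19134) = (((122 + 2500 + 1200) - (-123)/5) - 42167)*23538 = ((3822 - (-123)/5) - 42167)*23538 = ((3822 - 1*(-123/5)) - 42167)*23538 = ((3822 + 123/5) - 42167)*23538 = (19233/5 - 42167)*23538 = -191602/5*23538 = -4509927876/5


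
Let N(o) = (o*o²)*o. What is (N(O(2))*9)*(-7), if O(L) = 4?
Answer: -16128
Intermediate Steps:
N(o) = o⁴ (N(o) = o³*o = o⁴)
(N(O(2))*9)*(-7) = (4⁴*9)*(-7) = (256*9)*(-7) = 2304*(-7) = -16128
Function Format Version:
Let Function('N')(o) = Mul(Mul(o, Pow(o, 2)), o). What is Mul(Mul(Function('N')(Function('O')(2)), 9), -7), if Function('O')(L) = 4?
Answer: -16128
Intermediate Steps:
Function('N')(o) = Pow(o, 4) (Function('N')(o) = Mul(Pow(o, 3), o) = Pow(o, 4))
Mul(Mul(Function('N')(Function('O')(2)), 9), -7) = Mul(Mul(Pow(4, 4), 9), -7) = Mul(Mul(256, 9), -7) = Mul(2304, -7) = -16128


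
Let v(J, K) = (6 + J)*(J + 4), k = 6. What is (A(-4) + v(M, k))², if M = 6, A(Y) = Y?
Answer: 13456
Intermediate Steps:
v(J, K) = (4 + J)*(6 + J) (v(J, K) = (6 + J)*(4 + J) = (4 + J)*(6 + J))
(A(-4) + v(M, k))² = (-4 + (24 + 6² + 10*6))² = (-4 + (24 + 36 + 60))² = (-4 + 120)² = 116² = 13456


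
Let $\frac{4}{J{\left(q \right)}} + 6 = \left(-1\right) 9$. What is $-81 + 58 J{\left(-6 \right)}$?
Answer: $- \frac{1447}{15} \approx -96.467$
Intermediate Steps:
$J{\left(q \right)} = - \frac{4}{15}$ ($J{\left(q \right)} = \frac{4}{-6 - 9} = \frac{4}{-15} = 4 \left(- \frac{1}{15}\right) = - \frac{4}{15}$)
$-81 + 58 J{\left(-6 \right)} = -81 + 58 \left(- \frac{4}{15}\right) = -81 - \frac{232}{15} = - \frac{1447}{15}$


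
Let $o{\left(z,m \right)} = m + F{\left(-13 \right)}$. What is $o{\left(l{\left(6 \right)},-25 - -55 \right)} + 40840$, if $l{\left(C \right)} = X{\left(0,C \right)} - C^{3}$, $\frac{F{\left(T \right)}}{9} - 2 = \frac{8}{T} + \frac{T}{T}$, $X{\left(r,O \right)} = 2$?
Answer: $\frac{531589}{13} \approx 40891.0$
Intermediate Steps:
$F{\left(T \right)} = 27 + \frac{72}{T}$ ($F{\left(T \right)} = 18 + 9 \left(\frac{8}{T} + \frac{T}{T}\right) = 18 + 9 \left(\frac{8}{T} + 1\right) = 18 + 9 \left(1 + \frac{8}{T}\right) = 18 + \left(9 + \frac{72}{T}\right) = 27 + \frac{72}{T}$)
$l{\left(C \right)} = 2 - C^{3}$
$o{\left(z,m \right)} = \frac{279}{13} + m$ ($o{\left(z,m \right)} = m + \left(27 + \frac{72}{-13}\right) = m + \left(27 + 72 \left(- \frac{1}{13}\right)\right) = m + \left(27 - \frac{72}{13}\right) = m + \frac{279}{13} = \frac{279}{13} + m$)
$o{\left(l{\left(6 \right)},-25 - -55 \right)} + 40840 = \left(\frac{279}{13} - -30\right) + 40840 = \left(\frac{279}{13} + \left(-25 + 55\right)\right) + 40840 = \left(\frac{279}{13} + 30\right) + 40840 = \frac{669}{13} + 40840 = \frac{531589}{13}$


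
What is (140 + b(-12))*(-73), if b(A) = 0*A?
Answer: -10220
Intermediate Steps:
b(A) = 0
(140 + b(-12))*(-73) = (140 + 0)*(-73) = 140*(-73) = -10220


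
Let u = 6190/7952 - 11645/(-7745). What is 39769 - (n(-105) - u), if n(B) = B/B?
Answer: 244938167091/6158824 ≈ 39770.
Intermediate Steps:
n(B) = 1
u = 14054259/6158824 (u = 6190*(1/7952) - 11645*(-1/7745) = 3095/3976 + 2329/1549 = 14054259/6158824 ≈ 2.2820)
39769 - (n(-105) - u) = 39769 - (1 - 1*14054259/6158824) = 39769 - (1 - 14054259/6158824) = 39769 - 1*(-7895435/6158824) = 39769 + 7895435/6158824 = 244938167091/6158824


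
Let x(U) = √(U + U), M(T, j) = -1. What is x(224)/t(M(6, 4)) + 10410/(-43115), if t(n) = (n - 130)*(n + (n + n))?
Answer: -2082/8623 + 8*√7/393 ≈ -0.18759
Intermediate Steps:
x(U) = √2*√U (x(U) = √(2*U) = √2*√U)
t(n) = 3*n*(-130 + n) (t(n) = (-130 + n)*(n + 2*n) = (-130 + n)*(3*n) = 3*n*(-130 + n))
x(224)/t(M(6, 4)) + 10410/(-43115) = (√2*√224)/((3*(-1)*(-130 - 1))) + 10410/(-43115) = (√2*(4*√14))/((3*(-1)*(-131))) + 10410*(-1/43115) = (8*√7)/393 - 2082/8623 = (8*√7)*(1/393) - 2082/8623 = 8*√7/393 - 2082/8623 = -2082/8623 + 8*√7/393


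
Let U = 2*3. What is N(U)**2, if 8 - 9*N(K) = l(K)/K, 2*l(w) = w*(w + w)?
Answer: 4/81 ≈ 0.049383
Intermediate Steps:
l(w) = w**2 (l(w) = (w*(w + w))/2 = (w*(2*w))/2 = (2*w**2)/2 = w**2)
U = 6
N(K) = 8/9 - K/9 (N(K) = 8/9 - K**2/(9*K) = 8/9 - K/9)
N(U)**2 = (8/9 - 1/9*6)**2 = (8/9 - 2/3)**2 = (2/9)**2 = 4/81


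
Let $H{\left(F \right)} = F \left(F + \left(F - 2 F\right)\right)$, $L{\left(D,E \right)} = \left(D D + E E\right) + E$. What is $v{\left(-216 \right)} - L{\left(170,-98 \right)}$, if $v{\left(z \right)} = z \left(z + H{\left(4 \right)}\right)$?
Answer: $8250$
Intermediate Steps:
$L{\left(D,E \right)} = E + D^{2} + E^{2}$ ($L{\left(D,E \right)} = \left(D^{2} + E^{2}\right) + E = E + D^{2} + E^{2}$)
$H{\left(F \right)} = 0$ ($H{\left(F \right)} = F \left(F - F\right) = F 0 = 0$)
$v{\left(z \right)} = z^{2}$ ($v{\left(z \right)} = z \left(z + 0\right) = z z = z^{2}$)
$v{\left(-216 \right)} - L{\left(170,-98 \right)} = \left(-216\right)^{2} - \left(-98 + 170^{2} + \left(-98\right)^{2}\right) = 46656 - \left(-98 + 28900 + 9604\right) = 46656 - 38406 = 8250$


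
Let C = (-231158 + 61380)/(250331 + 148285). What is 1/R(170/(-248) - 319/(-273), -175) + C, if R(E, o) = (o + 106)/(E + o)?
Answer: 20399561045/9698775723 ≈ 2.1033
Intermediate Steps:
R(E, o) = (106 + o)/(E + o)
C = -84889/199308 (C = -169778/398616 = -169778*1/398616 = -84889/199308 ≈ -0.42592)
1/R(170/(-248) - 319/(-273), -175) + C = 1/((106 - 175)/((170/(-248) - 319/(-273)) - 175)) - 84889/199308 = 1/(-69/((170*(-1/248) - 319*(-1/273)) - 175)) - 84889/199308 = 1/(-69/((-85/124 + 319/273) - 175)) - 84889/199308 = 1/(-69/(16351/33852 - 175)) - 84889/199308 = 1/(-69/(-5907749/33852)) - 84889/199308 = 1/(-33852/5907749*(-69)) - 84889/199308 = 1/(2335788/5907749) - 84889/199308 = 5907749/2335788 - 84889/199308 = 20399561045/9698775723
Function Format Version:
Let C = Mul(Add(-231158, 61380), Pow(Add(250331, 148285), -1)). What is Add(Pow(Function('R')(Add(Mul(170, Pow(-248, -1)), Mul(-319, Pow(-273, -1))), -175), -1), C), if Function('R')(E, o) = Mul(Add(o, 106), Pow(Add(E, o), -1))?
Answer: Rational(20399561045, 9698775723) ≈ 2.1033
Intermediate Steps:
Function('R')(E, o) = Mul(Pow(Add(E, o), -1), Add(106, o)) (Function('R')(E, o) = Mul(Add(106, o), Pow(Add(E, o), -1)) = Mul(Pow(Add(E, o), -1), Add(106, o)))
C = Rational(-84889, 199308) (C = Mul(-169778, Pow(398616, -1)) = Mul(-169778, Rational(1, 398616)) = Rational(-84889, 199308) ≈ -0.42592)
Add(Pow(Function('R')(Add(Mul(170, Pow(-248, -1)), Mul(-319, Pow(-273, -1))), -175), -1), C) = Add(Pow(Mul(Pow(Add(Add(Mul(170, Pow(-248, -1)), Mul(-319, Pow(-273, -1))), -175), -1), Add(106, -175)), -1), Rational(-84889, 199308)) = Add(Pow(Mul(Pow(Add(Add(Mul(170, Rational(-1, 248)), Mul(-319, Rational(-1, 273))), -175), -1), -69), -1), Rational(-84889, 199308)) = Add(Pow(Mul(Pow(Add(Add(Rational(-85, 124), Rational(319, 273)), -175), -1), -69), -1), Rational(-84889, 199308)) = Add(Pow(Mul(Pow(Add(Rational(16351, 33852), -175), -1), -69), -1), Rational(-84889, 199308)) = Add(Pow(Mul(Pow(Rational(-5907749, 33852), -1), -69), -1), Rational(-84889, 199308)) = Add(Pow(Mul(Rational(-33852, 5907749), -69), -1), Rational(-84889, 199308)) = Add(Pow(Rational(2335788, 5907749), -1), Rational(-84889, 199308)) = Add(Rational(5907749, 2335788), Rational(-84889, 199308)) = Rational(20399561045, 9698775723)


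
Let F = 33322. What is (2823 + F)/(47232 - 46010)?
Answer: 36145/1222 ≈ 29.579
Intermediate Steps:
(2823 + F)/(47232 - 46010) = (2823 + 33322)/(47232 - 46010) = 36145/1222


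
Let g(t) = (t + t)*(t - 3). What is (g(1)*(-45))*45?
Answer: 8100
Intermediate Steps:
g(t) = 2*t*(-3 + t) (g(t) = (2*t)*(-3 + t) = 2*t*(-3 + t))
(g(1)*(-45))*45 = ((2*1*(-3 + 1))*(-45))*45 = ((2*1*(-2))*(-45))*45 = -4*(-45)*45 = 180*45 = 8100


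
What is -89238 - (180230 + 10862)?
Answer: -280330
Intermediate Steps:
-89238 - (180230 + 10862) = -89238 - 1*191092 = -89238 - 191092 = -280330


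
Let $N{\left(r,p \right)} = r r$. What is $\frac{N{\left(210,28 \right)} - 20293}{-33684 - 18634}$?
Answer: $- \frac{3401}{7474} \approx -0.45504$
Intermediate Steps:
$N{\left(r,p \right)} = r^{2}$
$\frac{N{\left(210,28 \right)} - 20293}{-33684 - 18634} = \frac{210^{2} - 20293}{-33684 - 18634} = \frac{44100 - 20293}{-52318} = 23807 \left(- \frac{1}{52318}\right) = - \frac{3401}{7474}$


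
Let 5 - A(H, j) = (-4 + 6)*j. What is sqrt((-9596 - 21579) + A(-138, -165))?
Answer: 2*I*sqrt(7710) ≈ 175.61*I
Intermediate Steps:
A(H, j) = 5 - 2*j (A(H, j) = 5 - (-4 + 6)*j = 5 - 2*j)
sqrt((-9596 - 21579) + A(-138, -165)) = sqrt((-9596 - 21579) + (5 - 2*(-165))) = sqrt(-31175 + (5 + 330)) = sqrt(-31175 + 335) = sqrt(-30840) = 2*I*sqrt(7710)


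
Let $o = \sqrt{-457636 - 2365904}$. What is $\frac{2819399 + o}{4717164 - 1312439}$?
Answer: $\frac{2819399}{3404725} + \frac{2 i \sqrt{705885}}{3404725} \approx 0.82808 + 0.00049353 i$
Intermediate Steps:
$o = 2 i \sqrt{705885}$ ($o = \sqrt{-2823540} = 2 i \sqrt{705885} \approx 1680.3 i$)
$\frac{2819399 + o}{4717164 - 1312439} = \frac{2819399 + 2 i \sqrt{705885}}{4717164 - 1312439} = \frac{2819399 + 2 i \sqrt{705885}}{3404725} = \left(2819399 + 2 i \sqrt{705885}\right) \frac{1}{3404725} = \frac{2819399}{3404725} + \frac{2 i \sqrt{705885}}{3404725}$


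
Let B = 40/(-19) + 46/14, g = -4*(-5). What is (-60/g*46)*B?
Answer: -21666/133 ≈ -162.90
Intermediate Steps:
g = 20
B = 157/133 (B = 40*(-1/19) + 46*(1/14) = -40/19 + 23/7 = 157/133 ≈ 1.1805)
(-60/g*46)*B = (-60/20*46)*(157/133) = (-60*1/20*46)*(157/133) = -3*46*(157/133) = -138*157/133 = -21666/133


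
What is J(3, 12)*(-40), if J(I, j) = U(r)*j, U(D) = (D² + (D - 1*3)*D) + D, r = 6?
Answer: -28800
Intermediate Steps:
U(D) = D + D² + D*(-3 + D) (U(D) = (D² + (D - 3)*D) + D = (D² + (-3 + D)*D) + D = (D² + D*(-3 + D)) + D = D + D² + D*(-3 + D))
J(I, j) = 60*j (J(I, j) = (2*6*(-1 + 6))*j = (2*6*5)*j = 60*j)
J(3, 12)*(-40) = (60*12)*(-40) = 720*(-40) = -28800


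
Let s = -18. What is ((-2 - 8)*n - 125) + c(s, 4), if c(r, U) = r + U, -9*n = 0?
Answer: -139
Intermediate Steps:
n = 0 (n = -⅑*0 = 0)
c(r, U) = U + r
((-2 - 8)*n - 125) + c(s, 4) = ((-2 - 8)*0 - 125) + (4 - 18) = (-10*0 - 125) - 14 = (0 - 125) - 14 = -125 - 14 = -139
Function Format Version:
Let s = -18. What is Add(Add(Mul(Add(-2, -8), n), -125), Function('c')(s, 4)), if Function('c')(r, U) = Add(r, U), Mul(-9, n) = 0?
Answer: -139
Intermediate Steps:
n = 0 (n = Mul(Rational(-1, 9), 0) = 0)
Function('c')(r, U) = Add(U, r)
Add(Add(Mul(Add(-2, -8), n), -125), Function('c')(s, 4)) = Add(Add(Mul(Add(-2, -8), 0), -125), Add(4, -18)) = Add(Add(Mul(-10, 0), -125), -14) = Add(Add(0, -125), -14) = Add(-125, -14) = -139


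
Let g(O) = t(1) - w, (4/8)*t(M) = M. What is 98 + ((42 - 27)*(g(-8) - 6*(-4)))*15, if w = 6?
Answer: 4598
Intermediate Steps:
t(M) = 2*M
g(O) = -4 (g(O) = 2*1 - 1*6 = 2 - 6 = -4)
98 + ((42 - 27)*(g(-8) - 6*(-4)))*15 = 98 + ((42 - 27)*(-4 - 6*(-4)))*15 = 98 + (15*(-4 + 24))*15 = 98 + (15*20)*15 = 98 + 300*15 = 98 + 4500 = 4598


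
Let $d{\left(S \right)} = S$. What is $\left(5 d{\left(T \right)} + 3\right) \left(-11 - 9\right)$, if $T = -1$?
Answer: $40$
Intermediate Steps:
$\left(5 d{\left(T \right)} + 3\right) \left(-11 - 9\right) = \left(5 \left(-1\right) + 3\right) \left(-11 - 9\right) = \left(-5 + 3\right) \left(-20\right) = \left(-2\right) \left(-20\right) = 40$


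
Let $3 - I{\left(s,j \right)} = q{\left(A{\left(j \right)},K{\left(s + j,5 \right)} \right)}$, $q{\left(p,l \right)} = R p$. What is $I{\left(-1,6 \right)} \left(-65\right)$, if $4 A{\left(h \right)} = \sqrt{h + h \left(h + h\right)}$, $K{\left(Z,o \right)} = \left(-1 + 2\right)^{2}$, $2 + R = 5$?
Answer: $-195 + \frac{195 \sqrt{78}}{4} \approx 235.55$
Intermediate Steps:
$R = 3$ ($R = -2 + 5 = 3$)
$K{\left(Z,o \right)} = 1$ ($K{\left(Z,o \right)} = 1^{2} = 1$)
$A{\left(h \right)} = \frac{\sqrt{h + 2 h^{2}}}{4}$ ($A{\left(h \right)} = \frac{\sqrt{h + h \left(h + h\right)}}{4} = \frac{\sqrt{h + h 2 h}}{4} = \frac{\sqrt{h + 2 h^{2}}}{4}$)
$q{\left(p,l \right)} = 3 p$
$I{\left(s,j \right)} = 3 - \frac{3 \sqrt{j \left(1 + 2 j\right)}}{4}$ ($I{\left(s,j \right)} = 3 - 3 \frac{\sqrt{j \left(1 + 2 j\right)}}{4} = 3 - \frac{3 \sqrt{j \left(1 + 2 j\right)}}{4}$)
$I{\left(-1,6 \right)} \left(-65\right) = \left(3 - \frac{3 \sqrt{6 \left(1 + 2 \cdot 6\right)}}{4}\right) \left(-65\right) = \left(3 - \frac{3 \sqrt{6 \left(1 + 12\right)}}{4}\right) \left(-65\right) = \left(3 - \frac{3 \sqrt{6 \cdot 13}}{4}\right) \left(-65\right) = \left(3 - \frac{3 \sqrt{78}}{4}\right) \left(-65\right) = -195 + \frac{195 \sqrt{78}}{4}$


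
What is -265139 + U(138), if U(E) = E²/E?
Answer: -265001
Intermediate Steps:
U(E) = E
-265139 + U(138) = -265139 + 138 = -265001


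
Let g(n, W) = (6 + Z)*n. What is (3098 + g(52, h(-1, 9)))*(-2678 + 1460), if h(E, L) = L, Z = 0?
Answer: -4153380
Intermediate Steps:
g(n, W) = 6*n (g(n, W) = (6 + 0)*n = 6*n)
(3098 + g(52, h(-1, 9)))*(-2678 + 1460) = (3098 + 6*52)*(-2678 + 1460) = (3098 + 312)*(-1218) = 3410*(-1218) = -4153380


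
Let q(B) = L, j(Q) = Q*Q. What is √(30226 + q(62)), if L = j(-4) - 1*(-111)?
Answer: √30353 ≈ 174.22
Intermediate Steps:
j(Q) = Q²
L = 127 (L = (-4)² - 1*(-111) = 16 + 111 = 127)
q(B) = 127
√(30226 + q(62)) = √(30226 + 127) = √30353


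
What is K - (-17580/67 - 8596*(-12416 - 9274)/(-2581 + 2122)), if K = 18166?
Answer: 1450965922/3417 ≈ 4.2463e+5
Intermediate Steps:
K - (-17580/67 - 8596*(-12416 - 9274)/(-2581 + 2122)) = 18166 - (-17580/67 - 8596*(-12416 - 9274)/(-2581 + 2122)) = 18166 - (-17580*1/67 - 8596/((-459/(-21690)))) = 18166 - (-17580/67 - 8596/((-459*(-1/21690)))) = 18166 - (-17580/67 - 8596/51/2410) = 18166 - (-17580/67 - 8596*2410/51) = 18166 - (-17580/67 - 20716360/51) = 18166 - 1*(-1388892700/3417) = 18166 + 1388892700/3417 = 1450965922/3417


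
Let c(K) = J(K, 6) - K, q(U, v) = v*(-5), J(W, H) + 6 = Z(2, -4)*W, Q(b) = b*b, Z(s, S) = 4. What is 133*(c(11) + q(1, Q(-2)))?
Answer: 931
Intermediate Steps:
Q(b) = b²
J(W, H) = -6 + 4*W
q(U, v) = -5*v
c(K) = -6 + 3*K (c(K) = (-6 + 4*K) - K = -6 + 3*K)
133*(c(11) + q(1, Q(-2))) = 133*((-6 + 3*11) - 5*(-2)²) = 133*((-6 + 33) - 5*4) = 133*(27 - 20) = 133*7 = 931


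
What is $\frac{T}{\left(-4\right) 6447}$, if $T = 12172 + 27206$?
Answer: $- \frac{6563}{4298} \approx -1.527$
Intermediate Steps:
$T = 39378$
$\frac{T}{\left(-4\right) 6447} = \frac{39378}{\left(-4\right) 6447} = \frac{39378}{-25788} = 39378 \left(- \frac{1}{25788}\right) = - \frac{6563}{4298}$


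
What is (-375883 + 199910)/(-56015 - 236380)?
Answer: 175973/292395 ≈ 0.60183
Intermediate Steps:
(-375883 + 199910)/(-56015 - 236380) = -175973/(-292395) = -175973*(-1/292395) = 175973/292395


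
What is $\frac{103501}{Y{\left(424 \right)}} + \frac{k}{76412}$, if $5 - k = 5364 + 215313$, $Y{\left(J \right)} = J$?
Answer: $\frac{1953788371}{8099672} \approx 241.22$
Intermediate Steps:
$k = -220672$ ($k = 5 - \left(5364 + 215313\right) = 5 - 220677 = -220672$)
$\frac{103501}{Y{\left(424 \right)}} + \frac{k}{76412} = \frac{103501}{424} - \frac{220672}{76412} = 103501 \cdot \frac{1}{424} - \frac{55168}{19103} = \frac{103501}{424} - \frac{55168}{19103} = \frac{1953788371}{8099672}$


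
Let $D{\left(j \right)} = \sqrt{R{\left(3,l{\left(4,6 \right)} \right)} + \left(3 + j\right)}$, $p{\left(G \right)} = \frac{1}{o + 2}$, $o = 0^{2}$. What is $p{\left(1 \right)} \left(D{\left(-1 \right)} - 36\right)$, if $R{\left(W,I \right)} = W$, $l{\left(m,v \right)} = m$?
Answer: $-18 + \frac{\sqrt{5}}{2} \approx -16.882$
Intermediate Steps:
$o = 0$
$p{\left(G \right)} = \frac{1}{2}$ ($p{\left(G \right)} = \frac{1}{0 + 2} = \frac{1}{2}$)
$D{\left(j \right)} = \sqrt{6 + j}$ ($D{\left(j \right)} = \sqrt{3 + \left(3 + j\right)} = \sqrt{6 + j}$)
$p{\left(1 \right)} \left(D{\left(-1 \right)} - 36\right) = \frac{\sqrt{6 - 1} - 36}{2} = \frac{\sqrt{5} - 36}{2} = \frac{-36 + \sqrt{5}}{2} = -18 + \frac{\sqrt{5}}{2}$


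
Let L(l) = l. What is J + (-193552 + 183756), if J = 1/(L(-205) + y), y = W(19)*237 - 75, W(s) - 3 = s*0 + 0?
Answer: -4222075/431 ≈ -9796.0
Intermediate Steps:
W(s) = 3 (W(s) = 3 + (s*0 + 0) = 3 + (0 + 0) = 3 + 0 = 3)
y = 636 (y = 3*237 - 75 = 711 - 75 = 636)
J = 1/431 (J = 1/(-205 + 636) = 1/431 ≈ 0.0023202)
J + (-193552 + 183756) = 1/431 + (-193552 + 183756) = 1/431 - 9796 = -4222075/431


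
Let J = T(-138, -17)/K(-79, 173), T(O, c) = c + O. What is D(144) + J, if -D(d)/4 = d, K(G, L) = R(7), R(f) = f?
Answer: -4187/7 ≈ -598.14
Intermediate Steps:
K(G, L) = 7
D(d) = -4*d
T(O, c) = O + c
J = -155/7 (J = (-138 - 17)/7 = -155*⅐ = -155/7 ≈ -22.143)
D(144) + J = -4*144 - 155/7 = -576 - 155/7 = -4187/7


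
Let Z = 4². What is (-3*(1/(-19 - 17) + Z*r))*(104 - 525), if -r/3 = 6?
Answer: -4365349/12 ≈ -3.6378e+5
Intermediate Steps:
Z = 16
r = -18 (r = -3*6 = -18)
(-3*(1/(-19 - 17) + Z*r))*(104 - 525) = (-3*(1/(-19 - 17) + 16*(-18)))*(104 - 525) = -3*(1/(-36) - 288)*(-421) = -3*(-1/36 - 288)*(-421) = -3*(-10369/36)*(-421) = (10369/12)*(-421) = -4365349/12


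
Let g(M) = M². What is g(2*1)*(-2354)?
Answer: -9416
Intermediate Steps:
g(2*1)*(-2354) = (2*1)²*(-2354) = 2²*(-2354) = 4*(-2354) = -9416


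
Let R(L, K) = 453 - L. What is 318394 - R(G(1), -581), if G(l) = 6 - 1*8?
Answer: 317939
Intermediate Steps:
G(l) = -2 (G(l) = 6 - 8 = -2)
318394 - R(G(1), -581) = 318394 - (453 - 1*(-2)) = 318394 - (453 + 2) = 318394 - 1*455 = 318394 - 455 = 317939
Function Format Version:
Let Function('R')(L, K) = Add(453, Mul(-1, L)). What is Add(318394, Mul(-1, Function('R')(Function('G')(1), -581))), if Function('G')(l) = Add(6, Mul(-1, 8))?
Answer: 317939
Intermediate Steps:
Function('G')(l) = -2 (Function('G')(l) = Add(6, -8) = -2)
Add(318394, Mul(-1, Function('R')(Function('G')(1), -581))) = Add(318394, Mul(-1, Add(453, Mul(-1, -2)))) = Add(318394, Mul(-1, Add(453, 2))) = Add(318394, Mul(-1, 455)) = Add(318394, -455) = 317939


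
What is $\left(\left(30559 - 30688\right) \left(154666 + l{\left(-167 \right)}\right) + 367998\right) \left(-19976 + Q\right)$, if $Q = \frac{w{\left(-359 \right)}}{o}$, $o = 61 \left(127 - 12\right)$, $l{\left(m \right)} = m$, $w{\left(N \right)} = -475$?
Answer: $\frac{548263340581779}{1403} \approx 3.9078 \cdot 10^{11}$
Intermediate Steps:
$o = 7015$ ($o = 61 \left(127 - 12\right) = 61 \cdot 115 = 7015$)
$Q = - \frac{95}{1403}$ ($Q = - \frac{475}{7015} = \left(-475\right) \frac{1}{7015} = - \frac{95}{1403} \approx -0.067712$)
$\left(\left(30559 - 30688\right) \left(154666 + l{\left(-167 \right)}\right) + 367998\right) \left(-19976 + Q\right) = \left(\left(30559 - 30688\right) \left(154666 - 167\right) + 367998\right) \left(-19976 - \frac{95}{1403}\right) = \left(\left(-129\right) 154499 + 367998\right) \left(- \frac{28026423}{1403}\right) = \left(-19930371 + 367998\right) \left(- \frac{28026423}{1403}\right) = \left(-19562373\right) \left(- \frac{28026423}{1403}\right) = \frac{548263340581779}{1403}$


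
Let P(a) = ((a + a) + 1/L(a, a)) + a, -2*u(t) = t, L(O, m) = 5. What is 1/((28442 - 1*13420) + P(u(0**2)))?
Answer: 5/75111 ≈ 6.6568e-5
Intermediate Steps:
u(t) = -t/2
P(a) = 1/5 + 3*a (P(a) = ((a + a) + 1/5) + a = (2*a + 1/5) + a = (1/5 + 2*a) + a = 1/5 + 3*a)
1/((28442 - 1*13420) + P(u(0**2))) = 1/((28442 - 1*13420) + (1/5 + 3*(-1/2*0**2))) = 1/((28442 - 13420) + (1/5 + 3*(-1/2*0))) = 1/(15022 + (1/5 + 3*0)) = 1/(15022 + (1/5 + 0)) = 1/(15022 + 1/5) = 1/(75111/5) = 5/75111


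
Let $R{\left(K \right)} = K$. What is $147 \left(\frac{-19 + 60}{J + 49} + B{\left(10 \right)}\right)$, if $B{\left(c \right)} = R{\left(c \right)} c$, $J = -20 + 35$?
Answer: $\frac{946827}{64} \approx 14794.0$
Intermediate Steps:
$J = 15$
$B{\left(c \right)} = c^{2}$ ($B{\left(c \right)} = c c = c^{2}$)
$147 \left(\frac{-19 + 60}{J + 49} + B{\left(10 \right)}\right) = 147 \left(\frac{-19 + 60}{15 + 49} + 10^{2}\right) = 147 \left(\frac{41}{64} + 100\right) = 147 \cdot \frac{6441}{64} = \frac{946827}{64}$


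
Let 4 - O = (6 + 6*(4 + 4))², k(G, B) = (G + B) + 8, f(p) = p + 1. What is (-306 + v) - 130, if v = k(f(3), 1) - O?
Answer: 2489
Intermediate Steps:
f(p) = 1 + p
k(G, B) = 8 + B + G (k(G, B) = (B + G) + 8 = 8 + B + G)
O = -2912 (O = 4 - (6 + 6*(4 + 4))² = 4 - (6 + 6*8)² = 4 - (6 + 48)² = 4 - 1*54² = 4 - 1*2916 = 4 - 2916 = -2912)
v = 2925 (v = (8 + 1 + (1 + 3)) - 1*(-2912) = (8 + 1 + 4) + 2912 = 13 + 2912 = 2925)
(-306 + v) - 130 = (-306 + 2925) - 130 = 2619 - 130 = 2489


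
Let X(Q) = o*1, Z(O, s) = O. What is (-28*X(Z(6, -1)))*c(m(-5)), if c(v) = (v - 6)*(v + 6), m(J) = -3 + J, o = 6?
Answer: -4704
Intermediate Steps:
X(Q) = 6 (X(Q) = 6*1 = 6)
c(v) = (-6 + v)*(6 + v)
(-28*X(Z(6, -1)))*c(m(-5)) = (-28*6)*(-36 + (-3 - 5)**2) = -168*(-36 + (-8)**2) = -168*(-36 + 64) = -168*28 = -4704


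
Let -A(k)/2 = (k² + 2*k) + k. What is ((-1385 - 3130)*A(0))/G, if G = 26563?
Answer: 0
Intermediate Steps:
A(k) = -6*k - 2*k² (A(k) = -2*((k² + 2*k) + k) = -2*(k² + 3*k) = -6*k - 2*k²)
((-1385 - 3130)*A(0))/G = ((-1385 - 3130)*(-2*0*(3 + 0)))/26563 = -(-9030)*0*3*(1/26563) = -4515*0*(1/26563) = 0*(1/26563) = 0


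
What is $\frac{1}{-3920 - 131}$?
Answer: $- \frac{1}{4051} \approx -0.00024685$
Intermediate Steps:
$\frac{1}{-3920 - 131} = \frac{1}{-4051} = - \frac{1}{4051}$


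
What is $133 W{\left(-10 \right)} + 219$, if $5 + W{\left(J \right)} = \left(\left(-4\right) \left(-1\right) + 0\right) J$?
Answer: $-5766$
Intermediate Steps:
$W{\left(J \right)} = -5 + 4 J$ ($W{\left(J \right)} = -5 + \left(\left(-4\right) \left(-1\right) + 0\right) J = -5 + \left(4 + 0\right) J = -5 + 4 J$)
$133 W{\left(-10 \right)} + 219 = 133 \left(-5 + 4 \left(-10\right)\right) + 219 = 133 \left(-5 - 40\right) + 219 = 133 \left(-45\right) + 219 = -5985 + 219 = -5766$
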